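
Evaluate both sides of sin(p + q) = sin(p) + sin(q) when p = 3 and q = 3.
LHS = sin(3 + 3) = sin(6) ≈ -0.2794
RHS = sin(3) + sin(3) = 2·sin(3) ≈ 0.2822

LHS ≠ RHS (they differ by about 0.5617), so the equation does not hold here.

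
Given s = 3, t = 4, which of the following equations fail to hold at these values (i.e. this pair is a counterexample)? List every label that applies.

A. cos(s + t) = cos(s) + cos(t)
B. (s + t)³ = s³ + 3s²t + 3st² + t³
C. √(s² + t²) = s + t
A, C

Evaluating each claim at the given values:
A. LHS = cos(7) ≈ 0.7539, RHS = cos(3) + cos(4) ≈ -1.644 → fails here (LHS ≠ RHS)
B. LHS = 343, RHS = 343 → holds here (LHS = RHS)
C. LHS = 5, RHS = 7 → fails here (LHS ≠ RHS)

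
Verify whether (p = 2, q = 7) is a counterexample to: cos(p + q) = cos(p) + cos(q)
Yes

Substituting p = 2, q = 7:
LHS = cos(2 + 7) = cos(9) ≈ -0.9111
RHS = cos(2) + cos(7) ≈ 0.3378

Since LHS ≠ RHS, this pair disproves the claim.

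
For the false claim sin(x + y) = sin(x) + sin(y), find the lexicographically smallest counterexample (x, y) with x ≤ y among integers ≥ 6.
(x, y) = (6, 6)

Substituting (6, 6) into the claim:
LHS = sin(6 + 6) = sin(12) ≈ -0.5366
RHS = sin(6) + sin(6) = 2·sin(6) ≈ -0.5588

Since LHS ≠ RHS, this pair disproves the claim, and no lexicographically smaller pair (x ≤ y, integers ≥ 6) does.

For instance (10, 11) is also a counterexample (LHS = sin(21) ≈ 0.8367, RHS = sin(11) + sin(10) ≈ -1.544), but it's lexicographically larger.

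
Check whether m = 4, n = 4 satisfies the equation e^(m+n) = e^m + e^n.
Fails

Substituting m = 4, n = 4:

LHS = e^(4+4) = e^8 ≈ 2981
RHS = e^4 + e^4 = 2·e^4 ≈ 109.2

LHS ≠ RHS, so the equation does not hold at this point.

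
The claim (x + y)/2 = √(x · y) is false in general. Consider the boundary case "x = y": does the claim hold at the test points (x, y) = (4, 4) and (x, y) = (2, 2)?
Yes, holds at both test points

At (4, 4): LHS = 4, RHS = 4 → equal
At (2, 2): LHS = 2, RHS = 2 → equal

So the claim does hold at both of these boundary points, even though it is not an identity.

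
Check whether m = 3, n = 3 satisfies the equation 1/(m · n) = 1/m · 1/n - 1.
Fails

Substituting m = 3, n = 3:

LHS = 1/(3 · 3) = 1/9
RHS = 1/3 · 1/3 - 1 = -8/9

LHS ≠ RHS, so the equation does not hold at this point.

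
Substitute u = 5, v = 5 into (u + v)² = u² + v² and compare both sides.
LHS = (5 + 5)² = 100
RHS = 5² + 5² = 50

LHS ≠ RHS, so the equation does not hold here.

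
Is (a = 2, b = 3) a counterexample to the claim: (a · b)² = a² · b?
Yes

Substituting a = 2, b = 3:
LHS = (2 · 3)² = 36
RHS = 2² · 3 = 12

Since LHS ≠ RHS, this pair disproves the claim.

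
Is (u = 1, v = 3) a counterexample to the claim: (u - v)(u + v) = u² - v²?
No

Substituting u = 1, v = 3:
LHS = (1 - 3)(1 + 3) = -8
RHS = 1² - 3² = -8

The sides agree, so this pair does not disprove the claim.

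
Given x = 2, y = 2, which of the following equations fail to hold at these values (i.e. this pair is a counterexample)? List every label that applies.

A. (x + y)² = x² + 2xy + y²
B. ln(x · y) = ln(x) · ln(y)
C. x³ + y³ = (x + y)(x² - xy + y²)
Evaluating each claim at the given values:
A. LHS = 16, RHS = 16 → holds here (LHS = RHS)
B. LHS = ln(4) ≈ 1.386, RHS = ln(2)² ≈ 0.4805 → fails here (LHS ≠ RHS)
C. LHS = 16, RHS = 16 → holds here (LHS = RHS)

Answer: B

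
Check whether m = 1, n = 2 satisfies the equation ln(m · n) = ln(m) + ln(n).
Holds

Substituting m = 1, n = 2:

LHS = ln(1 · 2) = ln(2) ≈ 0.6931
RHS = ln(1) + ln(2) = ln(2) ≈ 0.6931

LHS = RHS, so the equation holds at this point.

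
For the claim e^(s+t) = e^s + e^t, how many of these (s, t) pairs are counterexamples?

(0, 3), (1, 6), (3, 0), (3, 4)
Testing each pair:
(0, 3): LHS = e^3 ≈ 20.09, RHS = 1 + e^3 ≈ 21.09 → counterexample
(1, 6): LHS = e^7 ≈ 1097, RHS = e + e^6 ≈ 406.1 → counterexample
(3, 0): LHS = e^3 ≈ 20.09, RHS = 1 + e^3 ≈ 21.09 → counterexample
(3, 4): LHS = e^7 ≈ 1097, RHS = e^3 + e^4 ≈ 74.68 → counterexample

That makes 4 counterexamples.

Answer: 4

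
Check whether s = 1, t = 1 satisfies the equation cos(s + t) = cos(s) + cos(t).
Fails

Substituting s = 1, t = 1:

LHS = cos(1 + 1) = cos(2) ≈ -0.4161
RHS = cos(1) + cos(1) = 2·cos(1) ≈ 1.081

LHS ≠ RHS, so the equation does not hold at this point.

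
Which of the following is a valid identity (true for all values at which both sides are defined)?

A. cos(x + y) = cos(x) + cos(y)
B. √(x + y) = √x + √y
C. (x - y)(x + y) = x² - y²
C

A: fails at (3, 4) — LHS = cos(7) ≈ 0.7539, RHS = cos(3) + cos(4) ≈ -1.644.
B: fails at (1, 4) — LHS = √(5) ≈ 2.236, RHS = 3.
C: holds — e.g. at (3, 3), both sides equal 0.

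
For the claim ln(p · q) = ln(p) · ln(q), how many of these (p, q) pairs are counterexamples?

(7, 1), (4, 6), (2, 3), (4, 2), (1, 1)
Testing each pair:
(7, 1): LHS = ln(7) ≈ 1.946, RHS = 0 → counterexample
(4, 6): LHS = ln(24) ≈ 3.178, RHS = ln(4)·ln(6) ≈ 2.484 → counterexample
(2, 3): LHS = ln(6) ≈ 1.792, RHS = ln(2)·ln(3) ≈ 0.7615 → counterexample
(4, 2): LHS = ln(8) ≈ 2.079, RHS = ln(2)·ln(4) ≈ 0.9609 → counterexample
(1, 1): LHS = 0, RHS = 0 → satisfies claim

That makes 4 counterexamples.

Answer: 4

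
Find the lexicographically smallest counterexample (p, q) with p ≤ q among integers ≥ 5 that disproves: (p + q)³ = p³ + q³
(p, q) = (5, 5)

Substituting (5, 5) into the claim:
LHS = (5 + 5)³ = 1000
RHS = 5³ + 5³ = 250

Since LHS ≠ RHS, this pair disproves the claim, and no lexicographically smaller pair (p ≤ q, integers ≥ 5) does.

For instance (11, 11) is also a counterexample (LHS = 10648, RHS = 2662), but it's lexicographically larger.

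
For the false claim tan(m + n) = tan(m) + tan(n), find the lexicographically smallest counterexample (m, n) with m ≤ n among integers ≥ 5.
Substituting (5, 5) into the claim:
LHS = tan(5 + 5) = tan(10) ≈ 0.6484
RHS = tan(5) + tan(5) = 2·tan(5) ≈ -6.761

Since LHS ≠ RHS, this pair disproves the claim, and no lexicographically smaller pair (m ≤ n, integers ≥ 5) does.

For instance (6, 11) is also a counterexample (LHS = tan(17) ≈ 3.494, RHS = tan(11) + tan(6) ≈ -226.2), but it's lexicographically larger.

Answer: (m, n) = (5, 5)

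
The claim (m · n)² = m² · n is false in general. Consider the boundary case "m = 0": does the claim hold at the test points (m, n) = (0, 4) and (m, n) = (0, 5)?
Yes, holds at both test points

At (0, 4): LHS = 0, RHS = 0 → equal
At (0, 5): LHS = 0, RHS = 0 → equal

So the claim does hold at both of these boundary points, even though it is not an identity.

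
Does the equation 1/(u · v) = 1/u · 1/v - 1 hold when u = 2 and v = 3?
Substituting u = 2, v = 3:

LHS = 1/(2 · 3) = 1/6
RHS = 1/2 · 1/3 - 1 = -5/6

LHS ≠ RHS, so the equation does not hold at this point.

Answer: Fails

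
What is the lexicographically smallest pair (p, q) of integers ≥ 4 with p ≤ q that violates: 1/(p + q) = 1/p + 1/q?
(p, q) = (4, 4)

Substituting (4, 4) into the claim:
LHS = 1/(4 + 4) = 1/8
RHS = 1/4 + 1/4 = 1/2

Since LHS ≠ RHS, this pair disproves the claim, and no lexicographically smaller pair (p ≤ q, integers ≥ 4) does.

For instance (8, 11) is also a counterexample (LHS = 1/19, RHS = 19/88), but it's lexicographically larger.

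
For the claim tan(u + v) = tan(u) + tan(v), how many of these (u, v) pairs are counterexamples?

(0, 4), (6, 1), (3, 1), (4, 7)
3

Testing each pair:
(0, 4): LHS = tan(4) ≈ 1.158, RHS = tan(4) ≈ 1.158 → satisfies claim
(6, 1): LHS = tan(7) ≈ 0.8714, RHS = tan(6) + tan(1) ≈ 1.266 → counterexample
(3, 1): LHS = tan(4) ≈ 1.158, RHS = tan(3) + tan(1) ≈ 1.415 → counterexample
(4, 7): LHS = tan(11) ≈ -226, RHS = tan(7) + tan(4) ≈ 2.029 → counterexample

That makes 3 counterexamples.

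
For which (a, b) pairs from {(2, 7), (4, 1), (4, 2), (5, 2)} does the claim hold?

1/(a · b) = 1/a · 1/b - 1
None

Testing each pair:
(2, 7): LHS = 1/14, RHS = -13/14 → fails
(4, 1): LHS = 1/4, RHS = -3/4 → fails
(4, 2): LHS = 1/8, RHS = -7/8 → fails
(5, 2): LHS = 1/10, RHS = -9/10 → fails

No pair satisfies the claim.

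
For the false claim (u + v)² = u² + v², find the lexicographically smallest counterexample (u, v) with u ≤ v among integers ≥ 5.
(u, v) = (5, 5)

Substituting (5, 5) into the claim:
LHS = (5 + 5)² = 100
RHS = 5² + 5² = 50

Since LHS ≠ RHS, this pair disproves the claim, and no lexicographically smaller pair (u ≤ v, integers ≥ 5) does.

For instance (10, 11) is also a counterexample (LHS = 441, RHS = 221), but it's lexicographically larger.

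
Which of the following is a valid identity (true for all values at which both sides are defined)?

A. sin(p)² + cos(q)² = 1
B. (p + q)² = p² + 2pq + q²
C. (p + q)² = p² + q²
A: fails at (1, 3) — LHS = sin(1)² + cos(3)² ≈ 1.688, RHS = 1.
B: holds — e.g. at (1, 3), both sides equal 16.
C: fails at (1, 3) — LHS = 16, RHS = 10.

Answer: B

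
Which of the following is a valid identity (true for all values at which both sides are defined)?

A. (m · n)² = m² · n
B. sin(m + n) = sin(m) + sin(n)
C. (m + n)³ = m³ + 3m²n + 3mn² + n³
A: fails at (2, 5) — LHS = 100, RHS = 20.
B: fails at (1, 3) — LHS = sin(4) ≈ -0.7568, RHS = sin(3) + sin(1) ≈ 0.9826.
C: holds — e.g. at (1, 4), both sides equal 125.

Answer: C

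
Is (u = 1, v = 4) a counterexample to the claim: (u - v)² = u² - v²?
Substituting u = 1, v = 4:
LHS = (1 - 4)² = 9
RHS = 1² - 4² = -15

Since LHS ≠ RHS, this pair disproves the claim.

Answer: Yes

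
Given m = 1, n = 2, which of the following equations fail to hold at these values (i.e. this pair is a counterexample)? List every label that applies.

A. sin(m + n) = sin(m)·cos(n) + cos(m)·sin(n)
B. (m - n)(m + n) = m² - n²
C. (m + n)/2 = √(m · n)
Evaluating each claim at the given values:
A. LHS = sin(3) ≈ 0.1411, RHS = sin(1)·cos(2) + sin(2)·cos(1) ≈ 0.1411 → holds here (LHS = RHS)
B. LHS = -3, RHS = -3 → holds here (LHS = RHS)
C. LHS = 3/2, RHS = √(2) ≈ 1.414 → fails here (LHS ≠ RHS)

Answer: C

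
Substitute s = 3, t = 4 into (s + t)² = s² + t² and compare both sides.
LHS = (3 + 4)² = 49
RHS = 3² + 4² = 25

LHS ≠ RHS, so the equation does not hold here.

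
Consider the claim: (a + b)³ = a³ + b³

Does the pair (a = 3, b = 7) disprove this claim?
Yes

Substituting a = 3, b = 7:
LHS = (3 + 7)³ = 1000
RHS = 3³ + 7³ = 370

Since LHS ≠ RHS, this pair disproves the claim.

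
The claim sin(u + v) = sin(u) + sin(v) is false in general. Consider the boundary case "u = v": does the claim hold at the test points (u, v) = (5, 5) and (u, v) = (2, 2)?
No, fails at both test points

At (5, 5): LHS = sin(10) ≈ -0.544 ≠ RHS = 2·sin(5) ≈ -1.918
At (2, 2): LHS = sin(4) ≈ -0.7568 ≠ RHS = 2·sin(2) ≈ 1.819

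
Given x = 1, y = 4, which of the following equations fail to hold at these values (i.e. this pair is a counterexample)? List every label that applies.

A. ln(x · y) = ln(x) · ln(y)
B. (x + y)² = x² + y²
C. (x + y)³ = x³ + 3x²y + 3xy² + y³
Evaluating each claim at the given values:
A. LHS = ln(4) ≈ 1.386, RHS = 0 → fails here (LHS ≠ RHS)
B. LHS = 25, RHS = 17 → fails here (LHS ≠ RHS)
C. LHS = 125, RHS = 125 → holds here (LHS = RHS)

Answer: A, B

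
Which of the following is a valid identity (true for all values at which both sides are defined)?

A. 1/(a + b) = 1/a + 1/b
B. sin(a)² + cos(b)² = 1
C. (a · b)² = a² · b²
C

A: fails at (2, 7) — LHS = 1/9, RHS = 9/14.
B: fails at (3, 4) — LHS = sin(3)² + cos(4)² ≈ 0.4472, RHS = 1.
C: holds — e.g. at (3, 3), both sides equal 81.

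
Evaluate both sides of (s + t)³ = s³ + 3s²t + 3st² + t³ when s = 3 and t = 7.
LHS = (3 + 7)³ = 1000
RHS = 3³ + 3·3²·7 + 3·3·7² + 7³ = 1000

LHS = RHS: the two sides agree.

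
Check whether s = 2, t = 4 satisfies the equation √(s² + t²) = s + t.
Substituting s = 2, t = 4:

LHS = √(2² + 4²) = 2·√(5) ≈ 4.472
RHS = 2 + 4 = 6

LHS ≠ RHS, so the equation does not hold at this point.

Answer: Fails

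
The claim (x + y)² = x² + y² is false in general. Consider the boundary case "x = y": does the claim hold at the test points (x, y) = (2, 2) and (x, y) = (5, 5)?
No, fails at both test points

At (2, 2): LHS = 16 ≠ RHS = 8
At (5, 5): LHS = 100 ≠ RHS = 50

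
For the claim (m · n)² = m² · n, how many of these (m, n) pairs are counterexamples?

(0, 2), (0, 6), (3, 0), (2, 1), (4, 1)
Testing each pair:
(0, 2): LHS = 0, RHS = 0 → satisfies claim
(0, 6): LHS = 0, RHS = 0 → satisfies claim
(3, 0): LHS = 0, RHS = 0 → satisfies claim
(2, 1): LHS = 4, RHS = 4 → satisfies claim
(4, 1): LHS = 16, RHS = 16 → satisfies claim

That makes 0 counterexamples.

Answer: 0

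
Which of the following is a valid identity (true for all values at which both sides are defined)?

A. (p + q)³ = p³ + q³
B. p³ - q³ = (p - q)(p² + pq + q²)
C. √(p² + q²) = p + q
B

A: fails at (1, 1) — LHS = 8, RHS = 2.
B: holds — e.g. at (4, 4), both sides equal 0.
C: fails at (4, 6) — LHS = 2·√(13) ≈ 7.211, RHS = 10.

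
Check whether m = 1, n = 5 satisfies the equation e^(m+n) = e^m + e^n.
Substituting m = 1, n = 5:

LHS = e^(1+5) = e^6 ≈ 403.4
RHS = e^1 + e^5 = e + e^5 ≈ 151.1

LHS ≠ RHS, so the equation does not hold at this point.

Answer: Fails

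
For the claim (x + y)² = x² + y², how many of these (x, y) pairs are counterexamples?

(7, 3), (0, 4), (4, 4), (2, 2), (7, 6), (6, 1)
5

Testing each pair:
(7, 3): LHS = 100, RHS = 58 → counterexample
(0, 4): LHS = 16, RHS = 16 → satisfies claim
(4, 4): LHS = 64, RHS = 32 → counterexample
(2, 2): LHS = 16, RHS = 8 → counterexample
(7, 6): LHS = 169, RHS = 85 → counterexample
(6, 1): LHS = 49, RHS = 37 → counterexample

That makes 5 counterexamples.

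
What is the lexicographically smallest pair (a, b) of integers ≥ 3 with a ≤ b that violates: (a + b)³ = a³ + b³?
Substituting (3, 3) into the claim:
LHS = (3 + 3)³ = 216
RHS = 3³ + 3³ = 54

Since LHS ≠ RHS, this pair disproves the claim, and no lexicographically smaller pair (a ≤ b, integers ≥ 3) does.

For instance (3, 7) is also a counterexample (LHS = 1000, RHS = 370), but it's lexicographically larger.

Answer: (a, b) = (3, 3)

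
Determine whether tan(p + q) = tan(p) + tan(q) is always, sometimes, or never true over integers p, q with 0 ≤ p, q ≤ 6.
It holds at (p, q) = (0, 1) (both sides equal tan(1) ≈ 1.557), but fails at (p, q) = (1, 2) (LHS = tan(3) ≈ -0.1425, RHS = tan(2) + tan(1) ≈ -0.6276).

Answer: Sometimes true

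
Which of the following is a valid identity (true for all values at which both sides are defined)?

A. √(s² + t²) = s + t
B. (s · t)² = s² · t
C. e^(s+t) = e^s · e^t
A: fails at (3, 3) — LHS = 3·√(2) ≈ 4.243, RHS = 6.
B: fails at (3, 5) — LHS = 225, RHS = 45.
C: holds — e.g. at (4, 6), both sides equal e^10 ≈ 22026.5.

Answer: C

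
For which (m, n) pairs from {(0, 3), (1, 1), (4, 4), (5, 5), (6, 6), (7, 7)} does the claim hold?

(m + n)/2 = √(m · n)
Testing each pair:
(0, 3): LHS = 3/2, RHS = 0 → fails
(1, 1): LHS = 1, RHS = 1 → holds
(4, 4): LHS = 4, RHS = 4 → holds
(5, 5): LHS = 5, RHS = 5 → holds
(6, 6): LHS = 6, RHS = 6 → holds
(7, 7): LHS = 7, RHS = 7 → holds

5 of 6 pairs satisfy the claim.

Answer: (1, 1), (4, 4), (5, 5), (6, 6), (7, 7)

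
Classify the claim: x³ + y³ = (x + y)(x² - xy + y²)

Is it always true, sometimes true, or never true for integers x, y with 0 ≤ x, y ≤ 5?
Always true

The identity holds for every pair in the range. For instance at (x, y) = (4, 4): both sides equal 128.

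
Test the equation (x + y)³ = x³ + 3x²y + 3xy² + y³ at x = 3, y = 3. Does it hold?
Substituting x = 3, y = 3:

LHS = (3 + 3)³ = 216
RHS = 3³ + 3·3²·3 + 3·3·3² + 3³ = 216

LHS = RHS, so the equation holds at this point.

Answer: Holds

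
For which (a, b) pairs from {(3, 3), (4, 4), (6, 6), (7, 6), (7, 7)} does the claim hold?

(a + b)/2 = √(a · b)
Testing each pair:
(3, 3): LHS = 3, RHS = 3 → holds
(4, 4): LHS = 4, RHS = 4 → holds
(6, 6): LHS = 6, RHS = 6 → holds
(7, 6): LHS = 13/2, RHS = √(42) ≈ 6.481 → fails
(7, 7): LHS = 7, RHS = 7 → holds

4 of 5 pairs satisfy the claim.

Answer: (3, 3), (4, 4), (6, 6), (7, 7)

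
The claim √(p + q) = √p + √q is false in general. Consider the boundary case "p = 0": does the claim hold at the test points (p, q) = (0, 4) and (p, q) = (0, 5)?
Yes, holds at both test points

At (0, 4): LHS = 2, RHS = 2 → equal
At (0, 5): LHS = √(5) ≈ 2.236, RHS = √(5) ≈ 2.236 → equal

So the claim does hold at both of these boundary points, even though it is not an identity.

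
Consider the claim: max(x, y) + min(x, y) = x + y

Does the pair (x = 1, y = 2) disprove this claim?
No

Substituting x = 1, y = 2:
LHS = max(1, 2) + min(1, 2) = 3
RHS = 1 + 2 = 3

The sides agree, so this pair does not disprove the claim.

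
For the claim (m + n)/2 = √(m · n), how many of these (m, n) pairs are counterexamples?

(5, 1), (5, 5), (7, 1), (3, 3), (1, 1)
Testing each pair:
(5, 1): LHS = 3, RHS = √(5) ≈ 2.236 → counterexample
(5, 5): LHS = 5, RHS = 5 → satisfies claim
(7, 1): LHS = 4, RHS = √(7) ≈ 2.646 → counterexample
(3, 3): LHS = 3, RHS = 3 → satisfies claim
(1, 1): LHS = 1, RHS = 1 → satisfies claim

That makes 2 counterexamples.

Answer: 2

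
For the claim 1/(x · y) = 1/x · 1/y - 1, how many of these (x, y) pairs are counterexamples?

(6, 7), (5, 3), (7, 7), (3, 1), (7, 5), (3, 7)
Testing each pair:
(6, 7): LHS = 1/42, RHS = -41/42 → counterexample
(5, 3): LHS = 1/15, RHS = -14/15 → counterexample
(7, 7): LHS = 1/49, RHS = -48/49 → counterexample
(3, 1): LHS = 1/3, RHS = -2/3 → counterexample
(7, 5): LHS = 1/35, RHS = -34/35 → counterexample
(3, 7): LHS = 1/21, RHS = -20/21 → counterexample

That makes 6 counterexamples.

Answer: 6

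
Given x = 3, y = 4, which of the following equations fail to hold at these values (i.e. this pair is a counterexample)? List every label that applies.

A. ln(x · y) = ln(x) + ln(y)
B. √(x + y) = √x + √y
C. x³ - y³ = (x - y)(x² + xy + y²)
B

Evaluating each claim at the given values:
A. LHS = ln(12) ≈ 2.485, RHS = ln(3) + ln(4) ≈ 2.485 → holds here (LHS = RHS)
B. LHS = √(7) ≈ 2.646, RHS = √(3) + 2 ≈ 3.732 → fails here (LHS ≠ RHS)
C. LHS = -37, RHS = -37 → holds here (LHS = RHS)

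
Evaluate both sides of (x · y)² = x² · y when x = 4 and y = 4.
LHS = (4 · 4)² = 256
RHS = 4² · 4 = 64

LHS ≠ RHS, so the equation does not hold here.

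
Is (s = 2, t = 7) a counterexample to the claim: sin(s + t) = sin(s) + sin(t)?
Yes

Substituting s = 2, t = 7:
LHS = sin(2 + 7) = sin(9) ≈ 0.4121
RHS = sin(2) + sin(7) ≈ 1.566

Since LHS ≠ RHS, this pair disproves the claim.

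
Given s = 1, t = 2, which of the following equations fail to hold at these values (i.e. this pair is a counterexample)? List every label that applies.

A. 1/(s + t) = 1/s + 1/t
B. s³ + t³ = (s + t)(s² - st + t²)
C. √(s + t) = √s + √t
A, C

Evaluating each claim at the given values:
A. LHS = 1/3, RHS = 3/2 → fails here (LHS ≠ RHS)
B. LHS = 9, RHS = 9 → holds here (LHS = RHS)
C. LHS = √(3) ≈ 1.732, RHS = 1 + √(2) ≈ 2.414 → fails here (LHS ≠ RHS)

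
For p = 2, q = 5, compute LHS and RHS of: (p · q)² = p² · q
LHS = (2 · 5)² = 100
RHS = 2² · 5 = 20

LHS ≠ RHS, so the equation does not hold here.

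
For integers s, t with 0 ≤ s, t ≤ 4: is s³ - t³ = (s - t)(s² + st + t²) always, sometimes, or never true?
Always true

The identity holds for every pair in the range. For instance at (s, t) = (1, 4): both sides equal -63.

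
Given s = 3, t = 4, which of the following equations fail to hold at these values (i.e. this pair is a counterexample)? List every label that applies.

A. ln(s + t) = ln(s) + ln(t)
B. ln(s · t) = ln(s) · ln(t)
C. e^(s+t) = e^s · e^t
Evaluating each claim at the given values:
A. LHS = ln(7) ≈ 1.946, RHS = ln(3) + ln(4) ≈ 2.485 → fails here (LHS ≠ RHS)
B. LHS = ln(12) ≈ 2.485, RHS = ln(3)·ln(4) ≈ 1.523 → fails here (LHS ≠ RHS)
C. LHS = e^7 ≈ 1097, RHS = e^7 ≈ 1097 → holds here (LHS = RHS)

Answer: A, B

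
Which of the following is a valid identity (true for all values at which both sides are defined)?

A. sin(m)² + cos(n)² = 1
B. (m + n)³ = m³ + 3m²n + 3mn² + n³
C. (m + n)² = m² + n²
B

A: fails at (2, 7) — LHS = cos(7)² + sin(2)² ≈ 1.395, RHS = 1.
B: holds — e.g. at (3, 3), both sides equal 216.
C: fails at (5, 5) — LHS = 100, RHS = 50.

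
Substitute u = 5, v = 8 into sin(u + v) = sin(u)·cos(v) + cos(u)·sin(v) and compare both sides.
LHS = sin(5 + 8) = sin(13) ≈ 0.4202
RHS = sin(5)·cos(8) + cos(5)·sin(8) = sin(5)·cos(8) + sin(8)·cos(5) ≈ 0.4202

LHS = RHS: the two sides agree.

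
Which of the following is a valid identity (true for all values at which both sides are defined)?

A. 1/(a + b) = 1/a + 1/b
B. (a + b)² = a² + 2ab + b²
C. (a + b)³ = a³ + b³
B

A: fails at (1, 2) — LHS = 1/3, RHS = 3/2.
B: holds — e.g. at (0, 1), both sides equal 1.
C: fails at (1, 5) — LHS = 216, RHS = 126.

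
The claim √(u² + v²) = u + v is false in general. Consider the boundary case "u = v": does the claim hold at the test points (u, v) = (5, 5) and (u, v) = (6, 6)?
At (5, 5): LHS = 5·√(2) ≈ 7.071 ≠ RHS = 10
At (6, 6): LHS = 6·√(2) ≈ 8.485 ≠ RHS = 12

Answer: No, fails at both test points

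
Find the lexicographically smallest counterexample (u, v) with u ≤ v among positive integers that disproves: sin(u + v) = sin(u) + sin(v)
(u, v) = (1, 1)

Substituting (1, 1) into the claim:
LHS = sin(1 + 1) = sin(2) ≈ 0.9093
RHS = sin(1) + sin(1) = 2·sin(1) ≈ 1.683

Since LHS ≠ RHS, this pair disproves the claim, and no lexicographically smaller pair (u ≤ v, positive integers) does.

For instance (7, 7) is also a counterexample (LHS = sin(14) ≈ 0.9906, RHS = 2·sin(7) ≈ 1.314), but it's lexicographically larger.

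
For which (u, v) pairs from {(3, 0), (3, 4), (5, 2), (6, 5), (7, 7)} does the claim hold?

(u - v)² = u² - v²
(3, 0), (7, 7)

Testing each pair:
(3, 0): LHS = 9, RHS = 9 → holds
(3, 4): LHS = 1, RHS = -7 → fails
(5, 2): LHS = 9, RHS = 21 → fails
(6, 5): LHS = 1, RHS = 11 → fails
(7, 7): LHS = 0, RHS = 0 → holds

2 of 5 pairs satisfy the claim.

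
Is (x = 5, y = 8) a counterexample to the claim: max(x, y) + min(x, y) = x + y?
No

Substituting x = 5, y = 8:
LHS = max(5, 8) + min(5, 8) = 13
RHS = 5 + 8 = 13

The sides agree, so this pair does not disprove the claim.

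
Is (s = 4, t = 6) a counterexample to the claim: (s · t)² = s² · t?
Yes

Substituting s = 4, t = 6:
LHS = (4 · 6)² = 576
RHS = 4² · 6 = 96

Since LHS ≠ RHS, this pair disproves the claim.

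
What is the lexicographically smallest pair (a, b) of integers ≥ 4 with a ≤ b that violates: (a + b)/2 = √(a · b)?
(a, b) = (4, 5)

At (4, 4): both sides equal 4, so it holds there.

Substituting (4, 5) into the claim:
LHS = (4 + 5)/2 = 9/2
RHS = √(4 · 5) = 2·√(5) ≈ 4.472

Since LHS ≠ RHS, this pair disproves the claim, and no lexicographically smaller pair (a ≤ b, integers ≥ 4) does.

For instance (7, 11) is also a counterexample (LHS = 9, RHS = √(77) ≈ 8.775), but it's lexicographically larger.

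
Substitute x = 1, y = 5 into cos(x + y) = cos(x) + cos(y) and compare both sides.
LHS = cos(1 + 5) = cos(6) ≈ 0.9602
RHS = cos(1) + cos(5) ≈ 0.824

LHS ≠ RHS (they differ by about 0.1362), so the equation does not hold here.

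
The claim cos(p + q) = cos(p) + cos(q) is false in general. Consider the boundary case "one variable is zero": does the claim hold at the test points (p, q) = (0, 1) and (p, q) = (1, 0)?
No, fails at both test points

At (0, 1): LHS = cos(1) ≈ 0.5403 ≠ RHS = cos(1) + 1 ≈ 1.54
At (1, 0): LHS = cos(1) ≈ 0.5403 ≠ RHS = cos(1) + 1 ≈ 1.54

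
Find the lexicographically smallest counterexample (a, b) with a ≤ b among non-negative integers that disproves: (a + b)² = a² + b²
(a, b) = (1, 1)

Substituting (1, 1) into the claim:
LHS = (1 + 1)² = 4
RHS = 1² + 1² = 2

Since LHS ≠ RHS, this pair disproves the claim, and no lexicographically smaller pair (a ≤ b, non-negative integers) does.

For instance (1, 6) is also a counterexample (LHS = 49, RHS = 37), but it's lexicographically larger.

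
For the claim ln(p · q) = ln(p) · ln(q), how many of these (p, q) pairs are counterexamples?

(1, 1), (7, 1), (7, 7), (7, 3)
Testing each pair:
(1, 1): LHS = 0, RHS = 0 → satisfies claim
(7, 1): LHS = ln(7) ≈ 1.946, RHS = 0 → counterexample
(7, 7): LHS = ln(49) ≈ 3.892, RHS = ln(7)² ≈ 3.787 → counterexample
(7, 3): LHS = ln(21) ≈ 3.045, RHS = ln(3)·ln(7) ≈ 2.138 → counterexample

That makes 3 counterexamples.

Answer: 3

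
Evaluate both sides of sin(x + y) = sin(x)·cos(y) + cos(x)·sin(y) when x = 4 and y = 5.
LHS = sin(4 + 5) = sin(9) ≈ 0.4121
RHS = sin(4)·cos(5) + cos(4)·sin(5) = sin(4)·cos(5) + sin(5)·cos(4) ≈ 0.4121

LHS = RHS: the two sides agree.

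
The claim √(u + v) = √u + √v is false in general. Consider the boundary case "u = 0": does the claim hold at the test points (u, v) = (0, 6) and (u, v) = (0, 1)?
Yes, holds at both test points

At (0, 6): LHS = √(6) ≈ 2.449, RHS = √(6) ≈ 2.449 → equal
At (0, 1): LHS = 1, RHS = 1 → equal

So the claim does hold at both of these boundary points, even though it is not an identity.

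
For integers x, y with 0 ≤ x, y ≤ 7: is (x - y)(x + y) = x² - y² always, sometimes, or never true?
Always true

The identity holds for every pair in the range. For instance at (x, y) = (6, 7): both sides equal -13.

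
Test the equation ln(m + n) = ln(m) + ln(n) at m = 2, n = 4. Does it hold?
Fails

Substituting m = 2, n = 4:

LHS = ln(2 + 4) = ln(6) ≈ 1.792
RHS = ln(2) + ln(4) ≈ 2.079

LHS ≠ RHS, so the equation does not hold at this point.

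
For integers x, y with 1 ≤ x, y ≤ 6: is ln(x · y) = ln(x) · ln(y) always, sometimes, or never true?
Sometimes true

It holds at (x, y) = (1, 1) (both sides equal 0), but fails at (x, y) = (5, 1) (LHS = ln(5) ≈ 1.609, RHS = 0).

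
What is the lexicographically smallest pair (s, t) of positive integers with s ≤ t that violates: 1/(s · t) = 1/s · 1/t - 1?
Substituting (1, 1) into the claim:
LHS = 1/(1 · 1) = 1
RHS = 1/1 · 1/1 - 1 = 0

Since LHS ≠ RHS, this pair disproves the claim, and no lexicographically smaller pair (s ≤ t, positive integers) does.

For instance (1, 5) is also a counterexample (LHS = 1/5, RHS = -4/5), but it's lexicographically larger.

Answer: (s, t) = (1, 1)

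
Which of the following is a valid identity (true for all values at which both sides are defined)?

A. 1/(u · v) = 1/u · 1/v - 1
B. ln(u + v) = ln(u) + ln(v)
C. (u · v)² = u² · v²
A: fails at (4, 5) — LHS = 1/20, RHS = -19/20.
B: fails at (3, 7) — LHS = ln(10) ≈ 2.303, RHS = ln(3) + ln(7) ≈ 3.045.
C: holds — e.g. at (2, 5), both sides equal 100.

Answer: C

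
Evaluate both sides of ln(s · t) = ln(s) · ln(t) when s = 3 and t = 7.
LHS = ln(3 · 7) = ln(21) ≈ 3.045
RHS = ln(3) · ln(7) ≈ 2.138

LHS ≠ RHS (they differ by about 0.9067), so the equation does not hold here.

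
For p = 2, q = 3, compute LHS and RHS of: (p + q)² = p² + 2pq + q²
LHS = (2 + 3)² = 25
RHS = 2² + 2·2·3 + 3² = 25

LHS = RHS: the two sides agree.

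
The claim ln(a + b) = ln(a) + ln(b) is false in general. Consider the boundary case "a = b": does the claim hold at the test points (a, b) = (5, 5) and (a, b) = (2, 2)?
At (5, 5): LHS = ln(10) ≈ 2.303 ≠ RHS = 2·ln(5) ≈ 3.219
At (2, 2): LHS = ln(4) ≈ 1.386, RHS = 2·ln(2) ≈ 1.386 → equal

Answer: Only at (2, 2)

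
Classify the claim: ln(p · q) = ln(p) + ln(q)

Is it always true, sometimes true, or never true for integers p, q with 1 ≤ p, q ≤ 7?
The identity holds for every pair in the range. For instance at (p, q) = (6, 6): both sides equal ln(36) ≈ 3.584.

Answer: Always true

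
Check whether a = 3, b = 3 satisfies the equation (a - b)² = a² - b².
Substituting a = 3, b = 3:

LHS = (3 - 3)² = 0
RHS = 3² - 3² = 0

LHS = RHS, so the equation holds at this point.

Answer: Holds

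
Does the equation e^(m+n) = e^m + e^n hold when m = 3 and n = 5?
Substituting m = 3, n = 5:

LHS = e^(3+5) = e^8 ≈ 2981
RHS = e^3 + e^5 ≈ 168.5

LHS ≠ RHS, so the equation does not hold at this point.

Answer: Fails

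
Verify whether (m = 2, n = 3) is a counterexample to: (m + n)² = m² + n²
Yes

Substituting m = 2, n = 3:
LHS = (2 + 3)² = 25
RHS = 2² + 3² = 13

Since LHS ≠ RHS, this pair disproves the claim.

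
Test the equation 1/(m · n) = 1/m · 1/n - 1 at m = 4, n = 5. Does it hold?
Fails

Substituting m = 4, n = 5:

LHS = 1/(4 · 5) = 1/20
RHS = 1/4 · 1/5 - 1 = -19/20

LHS ≠ RHS, so the equation does not hold at this point.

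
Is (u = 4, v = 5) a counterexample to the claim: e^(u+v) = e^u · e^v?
No

Substituting u = 4, v = 5:
LHS = e^(4+5) = e^9 ≈ 8103
RHS = e^4 · e^5 = e^9 ≈ 8103

The sides agree, so this pair does not disprove the claim.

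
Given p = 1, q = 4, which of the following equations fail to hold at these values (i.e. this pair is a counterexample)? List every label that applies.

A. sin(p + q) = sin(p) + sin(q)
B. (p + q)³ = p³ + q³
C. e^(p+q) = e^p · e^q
A, B

Evaluating each claim at the given values:
A. LHS = sin(5) ≈ -0.9589, RHS = sin(4) + sin(1) ≈ 0.08467 → fails here (LHS ≠ RHS)
B. LHS = 125, RHS = 65 → fails here (LHS ≠ RHS)
C. LHS = e^5 ≈ 148.4, RHS = e^5 ≈ 148.4 → holds here (LHS = RHS)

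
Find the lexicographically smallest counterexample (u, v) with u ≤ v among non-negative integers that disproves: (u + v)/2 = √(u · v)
Substituting (0, 1) into the claim:
LHS = (0 + 1)/2 = 1/2
RHS = √(0 · 1) = 0

Since LHS ≠ RHS, this pair disproves the claim, and no lexicographically smaller pair (u ≤ v, non-negative integers) does.

For instance (1, 3) is also a counterexample (LHS = 2, RHS = √(3) ≈ 1.732), but it's lexicographically larger.

Answer: (u, v) = (0, 1)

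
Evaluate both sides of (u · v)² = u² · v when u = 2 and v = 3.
LHS = (2 · 3)² = 36
RHS = 2² · 3 = 12

LHS ≠ RHS, so the equation does not hold here.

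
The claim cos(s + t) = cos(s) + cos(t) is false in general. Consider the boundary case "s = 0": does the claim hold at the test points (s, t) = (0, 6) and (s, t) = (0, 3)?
No, fails at both test points

At (0, 6): LHS = cos(6) ≈ 0.9602 ≠ RHS = cos(6) + 1 ≈ 1.96
At (0, 3): LHS = cos(3) ≈ -0.99 ≠ RHS = cos(3) + 1 ≈ 0.01001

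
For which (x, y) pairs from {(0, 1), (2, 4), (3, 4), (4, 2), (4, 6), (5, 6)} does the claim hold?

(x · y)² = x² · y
Testing each pair:
(0, 1): LHS = 0, RHS = 0 → holds
(2, 4): LHS = 64, RHS = 16 → fails
(3, 4): LHS = 144, RHS = 36 → fails
(4, 2): LHS = 64, RHS = 32 → fails
(4, 6): LHS = 576, RHS = 96 → fails
(5, 6): LHS = 900, RHS = 150 → fails

1 of 6 pairs satisfies the claim.

Answer: (0, 1)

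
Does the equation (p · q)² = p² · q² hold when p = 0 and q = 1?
Substituting p = 0, q = 1:

LHS = (0 · 1)² = 0
RHS = 0² · 1² = 0

LHS = RHS, so the equation holds at this point.

Answer: Holds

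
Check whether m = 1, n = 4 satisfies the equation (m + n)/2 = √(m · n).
Fails

Substituting m = 1, n = 4:

LHS = (1 + 4)/2 = 5/2
RHS = √(1 · 4) = 2

LHS ≠ RHS, so the equation does not hold at this point.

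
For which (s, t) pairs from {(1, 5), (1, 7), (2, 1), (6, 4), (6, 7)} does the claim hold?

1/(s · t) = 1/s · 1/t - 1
None

Testing each pair:
(1, 5): LHS = 1/5, RHS = -4/5 → fails
(1, 7): LHS = 1/7, RHS = -6/7 → fails
(2, 1): LHS = 1/2, RHS = -1/2 → fails
(6, 4): LHS = 1/24, RHS = -23/24 → fails
(6, 7): LHS = 1/42, RHS = -41/42 → fails

No pair satisfies the claim.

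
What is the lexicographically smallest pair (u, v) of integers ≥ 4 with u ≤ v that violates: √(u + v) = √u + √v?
Substituting (4, 4) into the claim:
LHS = √(4 + 4) = 2·√(2) ≈ 2.828
RHS = √4 + √4 = 4

Since LHS ≠ RHS, this pair disproves the claim, and no lexicographically smaller pair (u ≤ v, integers ≥ 4) does.

For instance (7, 10) is also a counterexample (LHS = √(17) ≈ 4.123, RHS = √(7) + √(10) ≈ 5.808), but it's lexicographically larger.

Answer: (u, v) = (4, 4)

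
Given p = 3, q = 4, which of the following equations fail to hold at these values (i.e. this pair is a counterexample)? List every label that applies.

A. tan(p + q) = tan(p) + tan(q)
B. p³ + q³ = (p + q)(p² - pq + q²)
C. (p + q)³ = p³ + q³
A, C

Evaluating each claim at the given values:
A. LHS = tan(7) ≈ 0.8714, RHS = tan(3) + tan(4) ≈ 1.015 → fails here (LHS ≠ RHS)
B. LHS = 91, RHS = 91 → holds here (LHS = RHS)
C. LHS = 343, RHS = 91 → fails here (LHS ≠ RHS)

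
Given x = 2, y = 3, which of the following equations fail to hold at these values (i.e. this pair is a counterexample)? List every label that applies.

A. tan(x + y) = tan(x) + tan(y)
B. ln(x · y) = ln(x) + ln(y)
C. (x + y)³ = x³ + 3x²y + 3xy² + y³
A

Evaluating each claim at the given values:
A. LHS = tan(5) ≈ -3.381, RHS = tan(2) + tan(3) ≈ -2.328 → fails here (LHS ≠ RHS)
B. LHS = ln(6) ≈ 1.792, RHS = ln(2) + ln(3) ≈ 1.792 → holds here (LHS = RHS)
C. LHS = 125, RHS = 125 → holds here (LHS = RHS)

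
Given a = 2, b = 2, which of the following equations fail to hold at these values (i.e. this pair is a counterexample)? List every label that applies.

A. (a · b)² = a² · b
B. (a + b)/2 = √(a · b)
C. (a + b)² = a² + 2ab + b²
A

Evaluating each claim at the given values:
A. LHS = 16, RHS = 8 → fails here (LHS ≠ RHS)
B. LHS = 2, RHS = 2 → holds here (LHS = RHS)
C. LHS = 16, RHS = 16 → holds here (LHS = RHS)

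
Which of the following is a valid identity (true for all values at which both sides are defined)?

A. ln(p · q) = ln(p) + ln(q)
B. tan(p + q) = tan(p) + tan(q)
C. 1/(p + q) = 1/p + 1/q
A: holds — e.g. at (1, 3), both sides equal ln(3) ≈ 1.099.
B: fails at (4, 5) — LHS = tan(9) ≈ -0.4523, RHS = tan(5) + tan(4) ≈ -2.223.
C: fails at (4, 6) — LHS = 1/10, RHS = 5/12.

Answer: A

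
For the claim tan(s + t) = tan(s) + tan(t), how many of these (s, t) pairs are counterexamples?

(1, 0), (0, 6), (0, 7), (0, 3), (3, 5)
Testing each pair:
(1, 0): LHS = tan(1) ≈ 1.557, RHS = tan(1) ≈ 1.557 → satisfies claim
(0, 6): LHS = tan(6) ≈ -0.291, RHS = tan(6) ≈ -0.291 → satisfies claim
(0, 7): LHS = tan(7) ≈ 0.8714, RHS = tan(7) ≈ 0.8714 → satisfies claim
(0, 3): LHS = tan(3) ≈ -0.1425, RHS = tan(3) ≈ -0.1425 → satisfies claim
(3, 5): LHS = tan(8) ≈ -6.8, RHS = tan(5) + tan(3) ≈ -3.523 → counterexample

That makes 1 counterexample.

Answer: 1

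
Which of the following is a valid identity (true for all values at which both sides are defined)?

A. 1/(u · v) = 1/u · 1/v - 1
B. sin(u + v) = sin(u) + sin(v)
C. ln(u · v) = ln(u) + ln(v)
A: fails at (3, 4) — LHS = 1/12, RHS = -11/12.
B: fails at (1, 5) — LHS = sin(6) ≈ -0.2794, RHS = sin(5) + sin(1) ≈ -0.1175.
C: holds — e.g. at (1, 1), both sides equal 0.

Answer: C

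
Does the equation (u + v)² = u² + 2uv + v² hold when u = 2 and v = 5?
Holds

Substituting u = 2, v = 5:

LHS = (2 + 5)² = 49
RHS = 2² + 2·2·5 + 5² = 49

LHS = RHS, so the equation holds at this point.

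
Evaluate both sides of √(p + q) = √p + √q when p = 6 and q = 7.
LHS = √(6 + 7) = √(13) ≈ 3.606
RHS = √6 + √7 = √(6) + √(7) ≈ 5.095

LHS ≠ RHS (they differ by about 1.49), so the equation does not hold here.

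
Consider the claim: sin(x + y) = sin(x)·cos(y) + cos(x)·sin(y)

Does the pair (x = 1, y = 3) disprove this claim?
Substituting x = 1, y = 3:
LHS = sin(1 + 3) = sin(4) ≈ -0.7568
RHS = sin(1)·cos(3) + cos(1)·sin(3) = sin(1)·cos(3) + sin(3)·cos(1) ≈ -0.7568

The sides agree, so this pair does not disprove the claim.

Answer: No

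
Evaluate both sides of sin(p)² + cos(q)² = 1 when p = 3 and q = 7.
LHS = sin(3)² + cos(7)² ≈ 0.5883
RHS = 1

LHS ≠ RHS (they differ by about 0.4117), so the equation does not hold here.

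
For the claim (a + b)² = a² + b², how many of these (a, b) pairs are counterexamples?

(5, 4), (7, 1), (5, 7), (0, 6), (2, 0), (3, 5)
Testing each pair:
(5, 4): LHS = 81, RHS = 41 → counterexample
(7, 1): LHS = 64, RHS = 50 → counterexample
(5, 7): LHS = 144, RHS = 74 → counterexample
(0, 6): LHS = 36, RHS = 36 → satisfies claim
(2, 0): LHS = 4, RHS = 4 → satisfies claim
(3, 5): LHS = 64, RHS = 34 → counterexample

That makes 4 counterexamples.

Answer: 4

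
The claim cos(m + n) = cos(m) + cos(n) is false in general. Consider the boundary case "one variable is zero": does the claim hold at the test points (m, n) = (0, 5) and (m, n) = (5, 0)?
At (0, 5): LHS = cos(5) ≈ 0.2837 ≠ RHS = cos(5) + 1 ≈ 1.284
At (5, 0): LHS = cos(5) ≈ 0.2837 ≠ RHS = cos(5) + 1 ≈ 1.284

Answer: No, fails at both test points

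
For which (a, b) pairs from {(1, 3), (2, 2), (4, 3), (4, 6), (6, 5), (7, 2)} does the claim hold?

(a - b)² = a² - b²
Testing each pair:
(1, 3): LHS = 4, RHS = -8 → fails
(2, 2): LHS = 0, RHS = 0 → holds
(4, 3): LHS = 1, RHS = 7 → fails
(4, 6): LHS = 4, RHS = -20 → fails
(6, 5): LHS = 1, RHS = 11 → fails
(7, 2): LHS = 25, RHS = 45 → fails

1 of 6 pairs satisfies the claim.

Answer: (2, 2)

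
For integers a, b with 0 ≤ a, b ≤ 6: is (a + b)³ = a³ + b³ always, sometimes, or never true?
Sometimes true

It holds at (a, b) = (5, 0) (both sides equal 125), but fails at (a, b) = (3, 1) (LHS = 64, RHS = 28).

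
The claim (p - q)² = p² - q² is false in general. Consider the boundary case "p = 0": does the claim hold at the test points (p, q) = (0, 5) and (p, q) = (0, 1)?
No, fails at both test points

At (0, 5): LHS = 25 ≠ RHS = -25
At (0, 1): LHS = 1 ≠ RHS = -1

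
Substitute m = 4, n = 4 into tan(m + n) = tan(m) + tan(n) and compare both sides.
LHS = tan(4 + 4) = tan(8) ≈ -6.8
RHS = tan(4) + tan(4) = 2·tan(4) ≈ 2.316

LHS ≠ RHS (they differ by about 9.115), so the equation does not hold here.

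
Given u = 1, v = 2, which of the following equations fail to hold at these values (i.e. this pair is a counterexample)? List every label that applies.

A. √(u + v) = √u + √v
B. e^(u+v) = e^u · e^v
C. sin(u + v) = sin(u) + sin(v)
Evaluating each claim at the given values:
A. LHS = √(3) ≈ 1.732, RHS = 1 + √(2) ≈ 2.414 → fails here (LHS ≠ RHS)
B. LHS = e^3 ≈ 20.09, RHS = e^3 ≈ 20.09 → holds here (LHS = RHS)
C. LHS = sin(3) ≈ 0.1411, RHS = sin(1) + sin(2) ≈ 1.751 → fails here (LHS ≠ RHS)

Answer: A, C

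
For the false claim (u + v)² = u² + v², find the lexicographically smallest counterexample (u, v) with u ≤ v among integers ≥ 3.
(u, v) = (3, 3)

Substituting (3, 3) into the claim:
LHS = (3 + 3)² = 36
RHS = 3² + 3² = 18

Since LHS ≠ RHS, this pair disproves the claim, and no lexicographically smaller pair (u ≤ v, integers ≥ 3) does.

For instance (3, 10) is also a counterexample (LHS = 169, RHS = 109), but it's lexicographically larger.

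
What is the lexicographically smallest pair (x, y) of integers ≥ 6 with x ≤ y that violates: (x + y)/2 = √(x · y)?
Substituting (6, 7) into the claim:
LHS = (6 + 7)/2 = 13/2
RHS = √(6 · 7) = √(42) ≈ 6.481

Since LHS ≠ RHS, this pair disproves the claim, and no lexicographically smaller pair (x ≤ y, integers ≥ 6) does.

For instance (6, 8) is also a counterexample (LHS = 7, RHS = 4·√(3) ≈ 6.928), but it's lexicographically larger.

Answer: (x, y) = (6, 7)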